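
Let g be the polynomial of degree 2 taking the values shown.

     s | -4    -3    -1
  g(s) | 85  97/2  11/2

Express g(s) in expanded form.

g(s) = 5s^2 - (3/2)s - 1

Write g(s) = as^2 + bs + c. Substituting each data point gives a linear system:
  16a - 4b + c = 85
  9a - 3b + c = 97/2
  a - b + c = 11/2
Solving the system yields a = 5, b = -3/2, c = -1.
So g(s) = 5s² - (3/2)s - 1.
Check: g(-4) = 85. ✓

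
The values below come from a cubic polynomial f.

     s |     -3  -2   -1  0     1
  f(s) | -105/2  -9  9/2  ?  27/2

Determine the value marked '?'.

6

On equispaced nodes a degree-3 polynomial has vanishing fourth forward difference, so
  f(-3) - 4·f(-2) + 6·f(-1) - 4·f(0) + f(1) = 0.
Substituting the known values and solving for f(0):
  -4·f(0) = -24
  f(0) = 6.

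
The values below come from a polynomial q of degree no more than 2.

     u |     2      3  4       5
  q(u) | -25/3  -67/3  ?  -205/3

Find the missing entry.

The 3 known points determine the degree-2 polynomial uniquely.
Write q(u) = au^2 + bu + c. Substituting each data point gives a linear system:
  4a + 2b + c = -25/3
  9a + 3b + c = -67/3
  25a + 5b + c = -205/3
Solving the system yields a = -3, b = 1, c = 5/3.
So q(u) = -3u² + u + 5/3.
Then q(4) = -127/3.

-127/3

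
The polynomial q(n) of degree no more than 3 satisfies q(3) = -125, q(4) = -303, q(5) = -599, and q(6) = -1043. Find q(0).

Write q(n) = an^3 + bn^2 + cn + d. Substituting each data point gives a linear system:
  27a + 9b + 3c + d = -125
  64a + 16b + 4c + d = -303
  125a + 25b + 5c + d = -599
  216a + 36b + 6c + d = -1043
Solving the system yields a = -5, b = 1, c = 0, d = 1.
So q(n) = -5n³ + n² + 1.
Then q(0) = 1.

1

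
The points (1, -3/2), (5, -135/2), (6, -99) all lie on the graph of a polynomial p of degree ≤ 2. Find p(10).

Write p(n) = an^2 + bn + c. Substituting each data point gives a linear system:
  a + b + c = -3/2
  25a + 5b + c = -135/2
  36a + 6b + c = -99
Solving the system yields a = -3, b = 3/2, c = 0.
So p(n) = -3n^2 + (3/2)n.
Then p(10) = -285.

-285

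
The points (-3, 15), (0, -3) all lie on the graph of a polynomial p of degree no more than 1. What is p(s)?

Write p(s) = as + b. Substituting each data point gives a linear system:
  -3a + b = 15
  b = -3
Solving the system yields a = -6, b = -3.
So p(s) = -6s - 3.
Check: p(0) = -3. ✓

p(s) = -6s - 3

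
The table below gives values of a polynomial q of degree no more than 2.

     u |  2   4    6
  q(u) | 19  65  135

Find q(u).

q(u) = 3u^2 + 5u - 3

Write q(u) = au^2 + bu + c. Substituting each data point gives a linear system:
  4a + 2b + c = 19
  16a + 4b + c = 65
  36a + 6b + c = 135
Solving the system yields a = 3, b = 5, c = -3.
So q(u) = 3u^2 + 5u - 3.
Check: q(6) = 135. ✓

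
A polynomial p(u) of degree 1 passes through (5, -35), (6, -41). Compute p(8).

-53

Write p(u) = au + b. Substituting each data point gives a linear system:
  5a + b = -35
  6a + b = -41
Solving the system yields a = -6, b = -5.
So p(u) = -6u - 5.
Then p(8) = -53.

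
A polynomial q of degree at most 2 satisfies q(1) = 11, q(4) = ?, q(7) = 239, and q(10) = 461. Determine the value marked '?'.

89

The 3 known points determine the degree-2 polynomial uniquely.
Write q(u) = au^2 + bu + c. Substituting each data point gives a linear system:
  a + b + c = 11
  49a + 7b + c = 239
  100a + 10b + c = 461
Solving the system yields a = 4, b = 6, c = 1.
So q(u) = 4u² + 6u + 1.
Then q(4) = 89.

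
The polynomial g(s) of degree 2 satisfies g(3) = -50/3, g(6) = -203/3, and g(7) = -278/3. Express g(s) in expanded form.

g(s) = -2s^2 + s - 5/3

Using the Lagrange interpolation formula with nodes 3, 6, 7:
  L_0(s) = (s - 6)(s - 7) / 12
  L_1(s) = (s - 3)(s - 7) / -3
  L_2(s) = (s - 3)(s - 6) / 4
Then g(s) = -50/3·L_0(s) - 203/3·L_1(s) - 278/3·L_2(s).
Expanding and collecting terms gives g(s) = -2s^2 + s - 5/3.
Check: g(3) = -50/3. ✓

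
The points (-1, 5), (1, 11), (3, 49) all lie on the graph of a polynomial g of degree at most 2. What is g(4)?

80

Using the Lagrange interpolation formula with nodes -1, 1, 3:
  L_0(t) = (t - 1)(t - 3) / 8
  L_1(t) = (t + 1)(t - 3) / -4
  L_2(t) = (t + 1)(t - 1) / 8
Then g(t) = 5·L_0(t) + 11·L_1(t) + 49·L_2(t).
Expanding and collecting terms gives g(t) = 4t^2 + 3t + 4.
Evaluating at t = 4: g(4) = 80.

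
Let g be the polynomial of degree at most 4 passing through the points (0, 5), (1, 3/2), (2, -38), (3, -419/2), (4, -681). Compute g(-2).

Using the Lagrange interpolation formula with nodes 0, 1, 2, 3, 4:
  L_0(n) = (n - 1)(n - 2)(n - 3)(n - 4) / 24
  L_1(n) = n(n - 2)(n - 3)(n - 4) / -6
  L_2(n) = n(n - 1)(n - 3)(n - 4) / 4
  L_3(n) = n(n - 1)(n - 2)(n - 4) / -6
  L_4(n) = n(n - 1)(n - 2)(n - 3) / 24
Then g(n) = 5·L_0(n) + 3/2·L_1(n) - 38·L_2(n) - 419/2·L_3(n) - 681·L_4(n).
Expanding and collecting terms gives g(n) = -3n^4 + 2n^3 - 3n^2 + (1/2)n + 5.
Evaluating at n = -2: g(-2) = -72.

-72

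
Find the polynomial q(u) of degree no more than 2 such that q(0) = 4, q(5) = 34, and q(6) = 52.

q(u) = 2u^2 - 4u + 4

Using the Lagrange interpolation formula with nodes 0, 5, 6:
  L_0(u) = (u - 5)(u - 6) / 30
  L_1(u) = u(u - 6) / -5
  L_2(u) = u(u - 5) / 6
Then q(u) = 4·L_0(u) + 34·L_1(u) + 52·L_2(u).
Expanding and collecting terms gives q(u) = 2u^2 - 4u + 4.
Check: q(5) = 34. ✓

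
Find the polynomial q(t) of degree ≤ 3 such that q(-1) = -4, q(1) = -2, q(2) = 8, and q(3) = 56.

q(t) = 4t^3 - 5t^2 - 3t + 2

Write q(t) = at^3 + bt^2 + ct + d. Substituting each data point gives a linear system:
  -a + b - c + d = -4
  a + b + c + d = -2
  8a + 4b + 2c + d = 8
  27a + 9b + 3c + d = 56
Solving the system yields a = 4, b = -5, c = -3, d = 2.
So q(t) = 4t^3 - 5t^2 - 3t + 2.
Check: q(3) = 56. ✓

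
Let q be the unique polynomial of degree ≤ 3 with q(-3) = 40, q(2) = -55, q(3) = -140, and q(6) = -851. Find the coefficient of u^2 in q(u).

Write q(u) = au^3 + bu^2 + cu + d. Substituting each data point gives a linear system:
  -27a + 9b - 3c + d = 40
  8a + 4b + 2c + d = -55
  27a + 9b + 3c + d = -140
  216a + 36b + 6c + d = -851
Solving the system yields a = -3, b = -5, c = -3, d = -5.
So q(u) = -3u^3 - 5u^2 - 3u - 5.
The coefficient of u^2 is -5.

-5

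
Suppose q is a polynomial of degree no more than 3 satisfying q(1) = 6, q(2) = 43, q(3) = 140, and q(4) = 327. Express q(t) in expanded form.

q(t) = 5t^3 + 2t - 1

Write q(t) = at^3 + bt^2 + ct + d. Substituting each data point gives a linear system:
  a + b + c + d = 6
  8a + 4b + 2c + d = 43
  27a + 9b + 3c + d = 140
  64a + 16b + 4c + d = 327
Solving the system yields a = 5, b = 0, c = 2, d = -1.
So q(t) = 5t³ + 2t - 1.
Check: q(3) = 140. ✓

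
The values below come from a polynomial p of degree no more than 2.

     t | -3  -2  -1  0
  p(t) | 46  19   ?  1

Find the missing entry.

4

The 3 known points determine the degree-2 polynomial uniquely.
Write p(t) = at^2 + bt + c. Substituting each data point gives a linear system:
  9a - 3b + c = 46
  4a - 2b + c = 19
  c = 1
Solving the system yields a = 6, b = 3, c = 1.
So p(t) = 6t^2 + 3t + 1.
Then p(-1) = 4.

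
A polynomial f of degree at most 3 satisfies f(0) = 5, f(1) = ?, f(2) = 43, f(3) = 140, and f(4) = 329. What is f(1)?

8

On equispaced nodes a degree-3 polynomial has vanishing fourth forward difference, so
  f(0) - 4·f(1) + 6·f(2) - 4·f(3) + f(4) = 0.
Substituting the known values and solving for f(1):
  -4·f(1) = -32
  f(1) = 8.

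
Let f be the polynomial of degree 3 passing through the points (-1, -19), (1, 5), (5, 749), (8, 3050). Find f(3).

165

Write f(t) = at^3 + bt^2 + ct + d. Substituting each data point gives a linear system:
  -a + b - c + d = -19
  a + b + c + d = 5
  125a + 25b + 5c + d = 749
  512a + 64b + 8c + d = 3050
Solving the system yields a = 6, b = -1, c = 6, d = -6.
So f(t) = 6t^3 - t^2 + 6t - 6.
Then f(3) = 165.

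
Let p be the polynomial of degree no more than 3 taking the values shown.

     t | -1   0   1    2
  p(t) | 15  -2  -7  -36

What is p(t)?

p(t) = -6t^3 + 6t^2 - 5t - 2

Write p(t) = at^3 + bt^2 + ct + d. Substituting each data point gives a linear system:
  -a + b - c + d = 15
  d = -2
  a + b + c + d = -7
  8a + 4b + 2c + d = -36
Solving the system yields a = -6, b = 6, c = -5, d = -2.
So p(t) = -6t³ + 6t² - 5t - 2.
Check: p(0) = -2. ✓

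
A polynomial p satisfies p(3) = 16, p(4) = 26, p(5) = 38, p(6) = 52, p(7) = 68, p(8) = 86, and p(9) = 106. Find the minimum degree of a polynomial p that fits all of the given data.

2

Forward differences of the values at s = 3, 4, 5, 6, 7, 8, 9:
  p  : 16  26  38  52  68  86  106
  Δ  : 10  12  14  16  18  20
  Δ^2: 2  2  2  2  2
  Δ^3: 0  0  0  0
  Δ^4: 0  0  0
  Δ^5: 0  0
  Δ^6: 0
The second differences are constant (2) and nonzero, while all higher differences vanish, so the minimal degree is 2.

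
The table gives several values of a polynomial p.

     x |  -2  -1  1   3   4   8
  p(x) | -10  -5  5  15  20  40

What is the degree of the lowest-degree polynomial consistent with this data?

Divided differences on the nodes -2, -1, 1, 3, 4, 8:
  order 0: -10  -5  5  15  20  40
  order 1: 5  5  5  5  5
  order 2: 0  0  0  0
  order 3: 0  0  0
  order 4: 0  0
  order 5: 0
The order-1 divided differences are all 5 (nonzero) and every higher order vanishes, so the data lies on a polynomial of degree exactly 1.

1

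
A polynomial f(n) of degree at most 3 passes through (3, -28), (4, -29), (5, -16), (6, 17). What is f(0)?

Forward differences of the values at n = 3, 4, 5, 6:
  f  : -28  -29  -16  17
  Δ  : -1  13  33
  Δ^2: 14  20
  Δ^3: 6
The third differences are constant, confirming degree 3.
Interpolating (Newton forward form) and evaluating at n = 0 gives f(0) = -1.

-1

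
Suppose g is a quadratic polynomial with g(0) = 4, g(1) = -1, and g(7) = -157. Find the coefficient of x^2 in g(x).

-3

Write g(x) = ax^2 + bx + c. Substituting each data point gives a linear system:
  c = 4
  a + b + c = -1
  49a + 7b + c = -157
Solving the system yields a = -3, b = -2, c = 4.
So g(x) = -3x² - 2x + 4.
The leading coefficient is -3.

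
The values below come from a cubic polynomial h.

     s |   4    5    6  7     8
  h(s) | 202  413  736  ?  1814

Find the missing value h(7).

1195

On equispaced nodes a degree-3 polynomial has vanishing fourth forward difference, so
  h(4) - 4·h(5) + 6·h(6) - 4·h(7) + h(8) = 0.
Substituting the known values and solving for h(7):
  -4·h(7) = -4780
  h(7) = 1195.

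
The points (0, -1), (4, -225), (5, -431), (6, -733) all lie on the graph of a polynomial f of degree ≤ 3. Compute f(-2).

3

Write f(u) = au^3 + bu^2 + cu + d. Substituting each data point gives a linear system:
  d = -1
  64a + 16b + 4c + d = -225
  125a + 25b + 5c + d = -431
  216a + 36b + 6c + d = -733
Solving the system yields a = -3, b = -3, c = 4, d = -1.
So f(u) = -3u^3 - 3u^2 + 4u - 1.
Then f(-2) = 3.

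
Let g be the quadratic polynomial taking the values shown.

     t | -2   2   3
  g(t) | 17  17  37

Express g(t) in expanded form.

g(t) = 4t^2 + 1

Write g(t) = at^2 + bt + c. Substituting each data point gives a linear system:
  4a - 2b + c = 17
  4a + 2b + c = 17
  9a + 3b + c = 37
Solving the system yields a = 4, b = 0, c = 1.
So g(t) = 4t^2 + 1.
Check: g(3) = 37. ✓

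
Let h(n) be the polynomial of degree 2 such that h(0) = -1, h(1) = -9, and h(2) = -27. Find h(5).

Using the Lagrange interpolation formula with nodes 0, 1, 2:
  L_0(n) = (n - 1)(n - 2) / 2
  L_1(n) = n(n - 2) / -1
  L_2(n) = n(n - 1) / 2
Then h(n) = -1·L_0(n) - 9·L_1(n) - 27·L_2(n).
Expanding and collecting terms gives h(n) = -5n² - 3n - 1.
Evaluating at n = 5: h(5) = -141.

-141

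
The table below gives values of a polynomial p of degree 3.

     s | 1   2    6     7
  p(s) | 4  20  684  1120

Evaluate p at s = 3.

Write p(s) = as^3 + bs^2 + cs + d. Substituting each data point gives a linear system:
  a + b + c + d = 4
  8a + 4b + 2c + d = 20
  216a + 36b + 6c + d = 684
  343a + 49b + 7c + d = 1120
Solving the system yields a = 4, b = -6, c = 6, d = 0.
So p(s) = 4s³ - 6s² + 6s.
Then p(3) = 72.

72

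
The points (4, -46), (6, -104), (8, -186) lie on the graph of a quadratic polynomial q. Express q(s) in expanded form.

q(s) = -3s^2 + s - 2

Write q(s) = as^2 + bs + c. Substituting each data point gives a linear system:
  16a + 4b + c = -46
  36a + 6b + c = -104
  64a + 8b + c = -186
Solving the system yields a = -3, b = 1, c = -2.
So q(s) = -3s^2 + s - 2.
Check: q(6) = -104. ✓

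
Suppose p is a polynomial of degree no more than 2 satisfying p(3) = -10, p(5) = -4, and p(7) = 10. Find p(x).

p(x) = x^2 - 5x - 4

Using the Lagrange interpolation formula with nodes 3, 5, 7:
  L_0(x) = (x - 5)(x - 7) / 8
  L_1(x) = (x - 3)(x - 7) / -4
  L_2(x) = (x - 3)(x - 5) / 8
Then p(x) = -10·L_0(x) - 4·L_1(x) + 10·L_2(x).
Expanding and collecting terms gives p(x) = x^2 - 5x - 4.
Check: p(5) = -4. ✓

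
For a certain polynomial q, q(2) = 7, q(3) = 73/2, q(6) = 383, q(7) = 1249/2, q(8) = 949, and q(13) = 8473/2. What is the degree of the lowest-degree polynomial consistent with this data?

3

Divided differences on the nodes 2, 3, 6, 7, 8, 13:
  order 0: 7  73/2  383  1249/2  949  8473/2
  order 1: 59/2  231/2  483/2  649/2  1315/2
  order 2: 43/2  63/2  83/2  111/2
  order 3: 2  2  2
  order 4: 0  0
  order 5: 0
The order-3 divided differences are all 2 (nonzero) and every higher order vanishes, so the data lies on a polynomial of degree exactly 3.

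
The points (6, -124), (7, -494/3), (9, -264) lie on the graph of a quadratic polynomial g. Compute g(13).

-1604/3

Using the Lagrange interpolation formula with nodes 6, 7, 9:
  L_0(t) = (t - 7)(t - 9) / 3
  L_1(t) = (t - 6)(t - 9) / -2
  L_2(t) = (t - 6)(t - 7) / 6
Then g(t) = -124·L_0(t) - 494/3·L_1(t) - 264·L_2(t).
Expanding and collecting terms gives g(t) = -3t^2 - (5/3)t - 6.
Evaluating at t = 13: g(13) = -1604/3.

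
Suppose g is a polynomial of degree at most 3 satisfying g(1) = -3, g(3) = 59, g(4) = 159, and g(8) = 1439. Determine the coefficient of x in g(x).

-4

Write g(x) = ax^3 + bx^2 + cx + d. Substituting each data point gives a linear system:
  a + b + c + d = -3
  27a + 9b + 3c + d = 59
  64a + 16b + 4c + d = 159
  512a + 64b + 8c + d = 1439
Solving the system yields a = 3, b = -1, c = -4, d = -1.
So g(x) = 3x³ - x² - 4x - 1.
The coefficient of x is -4.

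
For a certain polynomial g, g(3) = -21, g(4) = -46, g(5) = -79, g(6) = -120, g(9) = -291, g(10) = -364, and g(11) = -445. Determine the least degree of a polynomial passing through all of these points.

Divided differences on the nodes 3, 4, 5, 6, 9, 10, 11:
  order 0: -21  -46  -79  -120  -291  -364  -445
  order 1: -25  -33  -41  -57  -73  -81
  order 2: -4  -4  -4  -4  -4
  order 3: 0  0  0  0
  order 4: 0  0  0
  order 5: 0  0
  order 6: 0
The order-2 divided differences are all -4 (nonzero) and every higher order vanishes, so the data lies on a polynomial of degree exactly 2.

2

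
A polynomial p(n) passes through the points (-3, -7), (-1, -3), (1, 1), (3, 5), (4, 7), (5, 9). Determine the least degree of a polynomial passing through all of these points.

Divided differences on the nodes -3, -1, 1, 3, 4, 5:
  order 0: -7  -3  1  5  7  9
  order 1: 2  2  2  2  2
  order 2: 0  0  0  0
  order 3: 0  0  0
  order 4: 0  0
  order 5: 0
The order-1 divided differences are all 2 (nonzero) and every higher order vanishes, so the data lies on a polynomial of degree exactly 1.

1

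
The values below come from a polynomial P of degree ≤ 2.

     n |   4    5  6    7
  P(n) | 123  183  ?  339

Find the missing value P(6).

The 3 known points determine the degree-2 polynomial uniquely.
Write P(n) = an^2 + bn + c. Substituting each data point gives a linear system:
  16a + 4b + c = 123
  25a + 5b + c = 183
  49a + 7b + c = 339
Solving the system yields a = 6, b = 6, c = 3.
So P(n) = 6n² + 6n + 3.
Then P(6) = 255.

255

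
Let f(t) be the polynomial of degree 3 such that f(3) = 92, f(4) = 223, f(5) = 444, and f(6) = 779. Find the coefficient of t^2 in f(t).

-3

Write f(t) = at^3 + bt^2 + ct + d. Substituting each data point gives a linear system:
  27a + 9b + 3c + d = 92
  64a + 16b + 4c + d = 223
  125a + 25b + 5c + d = 444
  216a + 36b + 6c + d = 779
Solving the system yields a = 4, b = -3, c = 4, d = -1.
So f(t) = 4t³ - 3t² + 4t - 1.
The coefficient of t^2 is -3.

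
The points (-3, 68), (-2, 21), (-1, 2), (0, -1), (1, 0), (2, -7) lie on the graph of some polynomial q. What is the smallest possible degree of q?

Forward differences of the values at n = -3, -2, -1, 0, 1, 2:
  q  : 68  21  2  -1  0  -7
  Δ  : -47  -19  -3  1  -7
  Δ^2: 28  16  4  -8
  Δ^3: -12  -12  -12
  Δ^4: 0  0
  Δ^5: 0
The third differences are constant (-12) and nonzero, while all higher differences vanish, so the minimal degree is 3.

3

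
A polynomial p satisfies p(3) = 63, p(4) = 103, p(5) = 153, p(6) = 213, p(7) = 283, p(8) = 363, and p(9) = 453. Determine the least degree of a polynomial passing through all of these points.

2

Forward differences of the values at s = 3, 4, 5, 6, 7, 8, 9:
  p  : 63  103  153  213  283  363  453
  Δ  : 40  50  60  70  80  90
  Δ^2: 10  10  10  10  10
  Δ^3: 0  0  0  0
  Δ^4: 0  0  0
  Δ^5: 0  0
  Δ^6: 0
The second differences are constant (10) and nonzero, while all higher differences vanish, so the minimal degree is 2.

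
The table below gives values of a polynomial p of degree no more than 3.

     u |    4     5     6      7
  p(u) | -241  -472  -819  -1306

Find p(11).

Forward differences of the values at u = 4, 5, 6, 7:
  p  : -241  -472  -819  -1306
  Δ  : -231  -347  -487
  Δ^2: -116  -140
  Δ^3: -24
The third differences are constant, confirming degree 3.
Interpolating (Newton forward form) and evaluating at u = 11 gives p(11) = -5134.

-5134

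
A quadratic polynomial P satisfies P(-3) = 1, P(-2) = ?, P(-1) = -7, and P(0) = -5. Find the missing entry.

The 3 known points determine the degree-2 polynomial uniquely.
Write P(x) = ax^2 + bx + c. Substituting each data point gives a linear system:
  9a - 3b + c = 1
  a - b + c = -7
  c = -5
Solving the system yields a = 2, b = 4, c = -5.
So P(x) = 2x^2 + 4x - 5.
Then P(-2) = -5.

-5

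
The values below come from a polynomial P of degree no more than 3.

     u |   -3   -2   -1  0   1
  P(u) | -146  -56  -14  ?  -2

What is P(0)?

-2

The 4 known points determine the degree-3 polynomial uniquely.
Write P(u) = au^3 + bu^2 + cu + d. Substituting each data point gives a linear system:
  -27a + 9b - 3c + d = -146
  -8a + 4b - 2c + d = -56
  -a + b - c + d = -14
  a + b + c + d = -2
Solving the system yields a = 3, b = -6, c = 3, d = -2.
So P(u) = 3u^3 - 6u^2 + 3u - 2.
Then P(0) = -2.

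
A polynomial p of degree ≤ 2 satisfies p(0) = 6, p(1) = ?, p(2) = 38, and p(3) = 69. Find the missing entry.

17

The 3 known points determine the degree-2 polynomial uniquely.
Write p(x) = ax^2 + bx + c. Substituting each data point gives a linear system:
  c = 6
  4a + 2b + c = 38
  9a + 3b + c = 69
Solving the system yields a = 5, b = 6, c = 6.
So p(x) = 5x^2 + 6x + 6.
Then p(1) = 17.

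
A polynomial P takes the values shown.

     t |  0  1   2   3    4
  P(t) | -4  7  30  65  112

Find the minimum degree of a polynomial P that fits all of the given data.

2

Forward differences of the values at t = 0, 1, 2, 3, 4:
  P  : -4  7  30  65  112
  Δ  : 11  23  35  47
  Δ^2: 12  12  12
  Δ^3: 0  0
  Δ^4: 0
The second differences are constant (12) and nonzero, while all higher differences vanish, so the minimal degree is 2.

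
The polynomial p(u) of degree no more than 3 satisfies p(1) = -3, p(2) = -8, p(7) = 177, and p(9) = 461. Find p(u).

p(u) = u^3 - 3u^2 - 3u + 2

Write p(u) = au^3 + bu^2 + cu + d. Substituting each data point gives a linear system:
  a + b + c + d = -3
  8a + 4b + 2c + d = -8
  343a + 49b + 7c + d = 177
  729a + 81b + 9c + d = 461
Solving the system yields a = 1, b = -3, c = -3, d = 2.
So p(u) = u^3 - 3u^2 - 3u + 2.
Check: p(9) = 461. ✓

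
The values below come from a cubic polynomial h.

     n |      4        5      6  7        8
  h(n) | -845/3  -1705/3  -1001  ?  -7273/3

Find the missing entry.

-4829/3

The 4 known points determine the degree-3 polynomial uniquely.
Write h(n) = an^3 + bn^2 + cn + d. Substituting each data point gives a linear system:
  64a + 16b + 4c + d = -845/3
  125a + 25b + 5c + d = -1705/3
  216a + 36b + 6c + d = -1001
  512a + 64b + 8c + d = -7273/3
Solving the system yields a = -5, b = 2, c = 1/3, d = 5.
So h(n) = -5n³ + 2n² + (1/3)n + 5.
Then h(7) = -4829/3.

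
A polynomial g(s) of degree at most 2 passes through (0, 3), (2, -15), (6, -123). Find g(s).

g(s) = -3s^2 - 3s + 3

Write g(s) = as^2 + bs + c. Substituting each data point gives a linear system:
  c = 3
  4a + 2b + c = -15
  36a + 6b + c = -123
Solving the system yields a = -3, b = -3, c = 3.
So g(s) = -3s² - 3s + 3.
Check: g(0) = 3. ✓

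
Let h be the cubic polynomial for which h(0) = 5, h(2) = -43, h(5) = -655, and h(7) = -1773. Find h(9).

-3739

Using the Lagrange interpolation formula with nodes 0, 2, 5, 7:
  L_0(n) = (n - 2)(n - 5)(n - 7) / -70
  L_1(n) = n(n - 5)(n - 7) / 30
  L_2(n) = n(n - 2)(n - 7) / -30
  L_3(n) = n(n - 2)(n - 5) / 70
Then h(n) = 5·L_0(n) - 43·L_1(n) - 655·L_2(n) - 1773·L_3(n).
Expanding and collecting terms gives h(n) = -5n^3 - n^2 - 2n + 5.
Evaluating at n = 9: h(9) = -3739.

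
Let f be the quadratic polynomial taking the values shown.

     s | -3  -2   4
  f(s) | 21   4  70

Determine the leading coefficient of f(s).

4

Write f(s) = as^2 + bs + c. Substituting each data point gives a linear system:
  9a - 3b + c = 21
  4a - 2b + c = 4
  16a + 4b + c = 70
Solving the system yields a = 4, b = 3, c = -6.
So f(s) = 4s^2 + 3s - 6.
The leading coefficient is 4.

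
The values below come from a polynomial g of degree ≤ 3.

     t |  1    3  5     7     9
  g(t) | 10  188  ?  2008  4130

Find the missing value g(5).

On equispaced nodes a degree-3 polynomial has vanishing fourth forward difference, so
  g(1) - 4·g(3) + 6·g(5) - 4·g(7) + g(9) = 0.
Substituting the known values and solving for g(5):
  6·g(5) = 4644
  g(5) = 774.

774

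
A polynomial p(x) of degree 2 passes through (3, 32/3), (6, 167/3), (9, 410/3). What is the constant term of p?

5/3

Write p(x) = ax^2 + bx + c. Substituting each data point gives a linear system:
  9a + 3b + c = 32/3
  36a + 6b + c = 167/3
  81a + 9b + c = 410/3
Solving the system yields a = 2, b = -3, c = 5/3.
So p(x) = 2x^2 - 3x + 5/3.
The constant term is 5/3.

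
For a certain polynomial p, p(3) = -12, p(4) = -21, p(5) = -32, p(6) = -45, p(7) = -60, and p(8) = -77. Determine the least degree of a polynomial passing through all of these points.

Forward differences of the values at s = 3, 4, 5, 6, 7, 8:
  p  : -12  -21  -32  -45  -60  -77
  Δ  : -9  -11  -13  -15  -17
  Δ^2: -2  -2  -2  -2
  Δ^3: 0  0  0
  Δ^4: 0  0
  Δ^5: 0
The second differences are constant (-2) and nonzero, while all higher differences vanish, so the minimal degree is 2.

2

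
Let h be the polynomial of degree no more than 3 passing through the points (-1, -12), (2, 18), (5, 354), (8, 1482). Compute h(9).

2118

Write h(n) = an^3 + bn^2 + cn + d. Substituting each data point gives a linear system:
  -a + b - c + d = -12
  8a + 4b + 2c + d = 18
  125a + 25b + 5c + d = 354
  512a + 64b + 8c + d = 1482
Solving the system yields a = 3, b = -1, c = 2, d = -6.
So h(n) = 3n^3 - n^2 + 2n - 6.
Then h(9) = 2118.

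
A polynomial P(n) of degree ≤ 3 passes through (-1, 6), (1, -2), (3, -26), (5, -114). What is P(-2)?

Forward differences of the values at n = -1, 1, 3, 5:
  P  : 6  -2  -26  -114
  Δ  : -8  -24  -88
  Δ^2: -16  -64
  Δ^3: -48
The third differences are constant, confirming degree 3.
Interpolating (Newton forward form) and evaluating at n = -2 gives P(-2) = 19.

19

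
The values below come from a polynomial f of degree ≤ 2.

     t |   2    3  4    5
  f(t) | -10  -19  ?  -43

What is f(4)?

On equispaced nodes a degree-2 polynomial has vanishing third forward difference, so
  - f(2) + 3·f(3) - 3·f(4) + f(5) = 0.
Substituting the known values and solving for f(4):
  -3·f(4) = 90
  f(4) = -30.

-30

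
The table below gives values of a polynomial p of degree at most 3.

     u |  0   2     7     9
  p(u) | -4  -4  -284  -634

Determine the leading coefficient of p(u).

Write p(u) = au^3 + bu^2 + cu + d. Substituting each data point gives a linear system:
  d = -4
  8a + 4b + 2c + d = -4
  343a + 49b + 7c + d = -284
  729a + 81b + 9c + d = -634
Solving the system yields a = -1, b = 1, c = 2, d = -4.
So p(u) = -u³ + u² + 2u - 4.
The leading coefficient is -1.

-1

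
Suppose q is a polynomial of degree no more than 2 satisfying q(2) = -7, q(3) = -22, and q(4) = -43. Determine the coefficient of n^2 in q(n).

-3

Write q(n) = an^2 + bn + c. Substituting each data point gives a linear system:
  4a + 2b + c = -7
  9a + 3b + c = -22
  16a + 4b + c = -43
Solving the system yields a = -3, b = 0, c = 5.
So q(n) = -3n^2 + 5.
The leading coefficient is -3.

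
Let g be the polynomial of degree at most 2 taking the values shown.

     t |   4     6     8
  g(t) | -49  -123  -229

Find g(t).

Using the Lagrange interpolation formula with nodes 4, 6, 8:
  L_0(t) = (t - 6)(t - 8) / 8
  L_1(t) = (t - 4)(t - 8) / -4
  L_2(t) = (t - 4)(t - 6) / 8
Then g(t) = -49·L_0(t) - 123·L_1(t) - 229·L_2(t).
Expanding and collecting terms gives g(t) = -4t^2 + 3t + 3.
Check: g(6) = -123. ✓

g(t) = -4t^2 + 3t + 3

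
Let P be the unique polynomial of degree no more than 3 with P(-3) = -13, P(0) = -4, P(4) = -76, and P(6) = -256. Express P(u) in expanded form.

P(u) = -u^3 - 2u^2 + 6u - 4

Using the Lagrange interpolation formula with nodes -3, 0, 4, 6:
  L_0(u) = u(u - 4)(u - 6) / -189
  L_1(u) = (u + 3)(u - 4)(u - 6) / 72
  L_2(u) = (u + 3)u(u - 6) / -56
  L_3(u) = (u + 3)u(u - 4) / 108
Then P(u) = -13·L_0(u) - 4·L_1(u) - 76·L_2(u) - 256·L_3(u).
Expanding and collecting terms gives P(u) = -u³ - 2u² + 6u - 4.
Check: P(4) = -76. ✓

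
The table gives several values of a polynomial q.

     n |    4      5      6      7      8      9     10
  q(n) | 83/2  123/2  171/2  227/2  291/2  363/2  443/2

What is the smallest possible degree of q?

Forward differences of the values at n = 4, 5, 6, 7, 8, 9, 10:
  q  : 83/2  123/2  171/2  227/2  291/2  363/2  443/2
  Δ  : 20  24  28  32  36  40
  Δ^2: 4  4  4  4  4
  Δ^3: 0  0  0  0
  Δ^4: 0  0  0
  Δ^5: 0  0
  Δ^6: 0
The second differences are constant (4) and nonzero, while all higher differences vanish, so the minimal degree is 2.

2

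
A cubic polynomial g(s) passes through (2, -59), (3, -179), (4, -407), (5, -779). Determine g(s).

Write g(s) = as^3 + bs^2 + cs + d. Substituting each data point gives a linear system:
  8a + 4b + 2c + d = -59
  27a + 9b + 3c + d = -179
  64a + 16b + 4c + d = -407
  125a + 25b + 5c + d = -779
Solving the system yields a = -6, b = 0, c = -6, d = 1.
So g(s) = -6s^3 - 6s + 1.
Check: g(3) = -179. ✓

g(s) = -6s^3 - 6s + 1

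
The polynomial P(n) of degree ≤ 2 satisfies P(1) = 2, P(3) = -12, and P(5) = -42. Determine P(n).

P(n) = -2n^2 + n + 3

Write P(n) = an^2 + bn + c. Substituting each data point gives a linear system:
  a + b + c = 2
  9a + 3b + c = -12
  25a + 5b + c = -42
Solving the system yields a = -2, b = 1, c = 3.
So P(n) = -2n² + n + 3.
Check: P(1) = 2. ✓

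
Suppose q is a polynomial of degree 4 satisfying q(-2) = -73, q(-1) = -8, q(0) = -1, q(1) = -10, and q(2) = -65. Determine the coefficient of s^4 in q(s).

-3

Write q(s) = as^4 + bs^3 + cs^2 + ds + e. Substituting each data point gives a linear system:
  16a - 8b + 4c - 2d + e = -73
  a - b + c - d + e = -8
  e = -1
  a + b + c + d + e = -10
  16a + 8b + 4c + 2d + e = -65
Solving the system yields a = -3, b = 1, c = -5, d = -2, e = -1.
So q(s) = -3s^4 + s^3 - 5s^2 - 2s - 1.
The leading coefficient is -3.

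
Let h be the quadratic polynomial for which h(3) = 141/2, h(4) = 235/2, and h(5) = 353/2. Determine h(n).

h(n) = 6n^2 + 5n + 3/2

Using the Lagrange interpolation formula with nodes 3, 4, 5:
  L_0(n) = (n - 4)(n - 5) / 2
  L_1(n) = (n - 3)(n - 5) / -1
  L_2(n) = (n - 3)(n - 4) / 2
Then h(n) = 141/2·L_0(n) + 235/2·L_1(n) + 353/2·L_2(n).
Expanding and collecting terms gives h(n) = 6n^2 + 5n + 3/2.
Check: h(5) = 353/2. ✓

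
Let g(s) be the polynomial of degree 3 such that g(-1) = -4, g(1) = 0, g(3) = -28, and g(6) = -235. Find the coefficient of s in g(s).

Write g(s) = as^3 + bs^2 + cs + d. Substituting each data point gives a linear system:
  -a + b - c + d = -4
  a + b + c + d = 0
  27a + 9b + 3c + d = -28
  216a + 36b + 6c + d = -235
Solving the system yields a = -1, b = -1, c = 3, d = -1.
So g(s) = -s^3 - s^2 + 3s - 1.
The coefficient of s is 3.

3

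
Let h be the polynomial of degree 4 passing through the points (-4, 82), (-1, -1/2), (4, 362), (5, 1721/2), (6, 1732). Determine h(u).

h(u) = u^4 + (5/2)u^3 - 2u^2 - 5u - 2

Write h(u) = au^4 + bu^3 + cu^2 + du + e. Substituting each data point gives a linear system:
  256a - 64b + 16c - 4d + e = 82
  a - b + c - d + e = -1/2
  256a + 64b + 16c + 4d + e = 362
  625a + 125b + 25c + 5d + e = 1721/2
  1296a + 216b + 36c + 6d + e = 1732
Solving the system yields a = 1, b = 5/2, c = -2, d = -5, e = -2.
So h(u) = u^4 + (5/2)u^3 - 2u^2 - 5u - 2.
Check: h(6) = 1732. ✓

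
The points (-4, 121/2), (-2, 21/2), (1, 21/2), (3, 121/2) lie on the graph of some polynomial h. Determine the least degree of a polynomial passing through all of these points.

2

Divided differences on the nodes -4, -2, 1, 3:
  order 0: 121/2  21/2  21/2  121/2
  order 1: -25  0  25
  order 2: 5  5
  order 3: 0
The order-2 divided differences are all 5 (nonzero) and every higher order vanishes, so the data lies on a polynomial of degree exactly 2.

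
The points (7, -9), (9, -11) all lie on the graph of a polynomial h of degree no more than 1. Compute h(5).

-7

Write h(s) = as + b. Substituting each data point gives a linear system:
  7a + b = -9
  9a + b = -11
Solving the system yields a = -1, b = -2.
So h(s) = -s - 2.
Then h(5) = -7.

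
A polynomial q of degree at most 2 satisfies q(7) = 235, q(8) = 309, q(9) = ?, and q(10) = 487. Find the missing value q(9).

The 3 known points determine the degree-2 polynomial uniquely.
Write q(x) = ax^2 + bx + c. Substituting each data point gives a linear system:
  49a + 7b + c = 235
  64a + 8b + c = 309
  100a + 10b + c = 487
Solving the system yields a = 5, b = -1, c = -3.
So q(x) = 5x² - x - 3.
Then q(9) = 393.

393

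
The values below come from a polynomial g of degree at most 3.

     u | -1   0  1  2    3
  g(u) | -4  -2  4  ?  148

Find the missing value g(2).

44

The 4 known points determine the degree-3 polynomial uniquely.
Write g(u) = au^3 + bu^2 + cu + d. Substituting each data point gives a linear system:
  -a + b - c + d = -4
  d = -2
  a + b + c + d = 4
  27a + 9b + 3c + d = 148
Solving the system yields a = 5, b = 2, c = -1, d = -2.
So g(u) = 5u^3 + 2u^2 - u - 2.
Then g(2) = 44.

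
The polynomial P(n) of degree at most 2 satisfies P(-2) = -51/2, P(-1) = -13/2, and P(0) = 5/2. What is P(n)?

P(n) = -5n^2 + 4n + 5/2

Write P(n) = an^2 + bn + c. Substituting each data point gives a linear system:
  4a - 2b + c = -51/2
  a - b + c = -13/2
  c = 5/2
Solving the system yields a = -5, b = 4, c = 5/2.
So P(n) = -5n² + 4n + 5/2.
Check: P(-2) = -51/2. ✓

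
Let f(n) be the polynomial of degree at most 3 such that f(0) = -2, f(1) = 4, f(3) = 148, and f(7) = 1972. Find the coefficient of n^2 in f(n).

-2

Write f(n) = an^3 + bn^2 + cn + d. Substituting each data point gives a linear system:
  d = -2
  a + b + c + d = 4
  27a + 9b + 3c + d = 148
  343a + 49b + 7c + d = 1972
Solving the system yields a = 6, b = -2, c = 2, d = -2.
So f(n) = 6n³ - 2n² + 2n - 2.
The coefficient of n^2 is -2.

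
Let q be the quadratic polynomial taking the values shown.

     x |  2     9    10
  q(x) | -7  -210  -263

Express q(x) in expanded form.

q(x) = -3x^2 + 4x - 3

Using the Lagrange interpolation formula with nodes 2, 9, 10:
  L_0(x) = (x - 9)(x - 10) / 56
  L_1(x) = (x - 2)(x - 10) / -7
  L_2(x) = (x - 2)(x - 9) / 8
Then q(x) = -7·L_0(x) - 210·L_1(x) - 263·L_2(x).
Expanding and collecting terms gives q(x) = -3x^2 + 4x - 3.
Check: q(9) = -210. ✓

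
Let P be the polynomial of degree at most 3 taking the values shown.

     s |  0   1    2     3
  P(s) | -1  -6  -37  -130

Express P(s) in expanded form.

Write P(s) = as^3 + bs^2 + cs + d. Substituting each data point gives a linear system:
  d = -1
  a + b + c + d = -6
  8a + 4b + 2c + d = -37
  27a + 9b + 3c + d = -130
Solving the system yields a = -6, b = 5, c = -4, d = -1.
So P(s) = -6s^3 + 5s^2 - 4s - 1.
Check: P(0) = -1. ✓

P(s) = -6s^3 + 5s^2 - 4s - 1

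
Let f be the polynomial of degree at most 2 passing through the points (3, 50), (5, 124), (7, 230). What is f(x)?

f(x) = 4x^2 + 5x - 1

Using the Lagrange interpolation formula with nodes 3, 5, 7:
  L_0(x) = (x - 5)(x - 7) / 8
  L_1(x) = (x - 3)(x - 7) / -4
  L_2(x) = (x - 3)(x - 5) / 8
Then f(x) = 50·L_0(x) + 124·L_1(x) + 230·L_2(x).
Expanding and collecting terms gives f(x) = 4x^2 + 5x - 1.
Check: f(7) = 230. ✓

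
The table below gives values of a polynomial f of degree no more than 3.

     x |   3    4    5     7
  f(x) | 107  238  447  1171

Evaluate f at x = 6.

752

Using the Lagrange interpolation formula with nodes 3, 4, 5, 7:
  L_0(x) = (x - 4)(x - 5)(x - 7) / -8
  L_1(x) = (x - 3)(x - 5)(x - 7) / 3
  L_2(x) = (x - 3)(x - 4)(x - 7) / -4
  L_3(x) = (x - 3)(x - 4)(x - 5) / 24
Then f(x) = 107·L_0(x) + 238·L_1(x) + 447·L_2(x) + 1171·L_3(x).
Expanding and collecting terms gives f(x) = 3x^3 + 3x^2 - x + 2.
Evaluating at x = 6: f(6) = 752.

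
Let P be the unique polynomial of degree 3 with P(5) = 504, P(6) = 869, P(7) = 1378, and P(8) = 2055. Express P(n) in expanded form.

P(n) = 4n^3 + n - 1

Write P(n) = an^3 + bn^2 + cn + d. Substituting each data point gives a linear system:
  125a + 25b + 5c + d = 504
  216a + 36b + 6c + d = 869
  343a + 49b + 7c + d = 1378
  512a + 64b + 8c + d = 2055
Solving the system yields a = 4, b = 0, c = 1, d = -1.
So P(n) = 4n^3 + n - 1.
Check: P(7) = 1378. ✓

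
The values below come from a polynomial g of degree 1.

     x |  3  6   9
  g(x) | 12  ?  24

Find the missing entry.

The 2 known points determine the degree-1 polynomial uniquely.
Write g(x) = ax + b. Substituting each data point gives a linear system:
  3a + b = 12
  9a + b = 24
Solving the system yields a = 2, b = 6.
So g(x) = 2x + 6.
Then g(6) = 18.

18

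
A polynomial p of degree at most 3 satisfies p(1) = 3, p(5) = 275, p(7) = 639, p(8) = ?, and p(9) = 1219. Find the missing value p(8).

899

The 4 known points determine the degree-3 polynomial uniquely.
Write p(x) = ax^3 + bx^2 + cx + d. Substituting each data point gives a linear system:
  a + b + c + d = 3
  125a + 25b + 5c + d = 275
  343a + 49b + 7c + d = 639
  729a + 81b + 9c + d = 1219
Solving the system yields a = 1, b = 6, c = 1, d = -5.
So p(x) = x³ + 6x² + x - 5.
Then p(8) = 899.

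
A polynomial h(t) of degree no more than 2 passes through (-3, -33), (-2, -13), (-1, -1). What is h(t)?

h(t) = -4t^2 + 3

Write h(t) = at^2 + bt + c. Substituting each data point gives a linear system:
  9a - 3b + c = -33
  4a - 2b + c = -13
  a - b + c = -1
Solving the system yields a = -4, b = 0, c = 3.
So h(t) = -4t² + 3.
Check: h(-3) = -33. ✓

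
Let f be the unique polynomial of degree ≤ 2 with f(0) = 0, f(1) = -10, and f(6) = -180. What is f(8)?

Using the Lagrange interpolation formula with nodes 0, 1, 6:
  L_0(x) = (x - 1)(x - 6) / 6
  L_1(x) = x(x - 6) / -5
  L_2(x) = x(x - 1) / 30
Then f(x) = 0·L_0(x) - 10·L_1(x) - 180·L_2(x).
Expanding and collecting terms gives f(x) = -4x^2 - 6x.
Evaluating at x = 8: f(8) = -304.

-304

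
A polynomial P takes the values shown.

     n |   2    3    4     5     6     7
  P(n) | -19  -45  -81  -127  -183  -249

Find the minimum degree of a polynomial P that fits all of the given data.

Forward differences of the values at n = 2, 3, 4, 5, 6, 7:
  P  : -19  -45  -81  -127  -183  -249
  Δ  : -26  -36  -46  -56  -66
  Δ^2: -10  -10  -10  -10
  Δ^3: 0  0  0
  Δ^4: 0  0
  Δ^5: 0
The second differences are constant (-10) and nonzero, while all higher differences vanish, so the minimal degree is 2.

2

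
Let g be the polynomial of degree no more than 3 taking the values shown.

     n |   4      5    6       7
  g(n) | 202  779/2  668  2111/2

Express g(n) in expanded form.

g(n) = 3n^3 + (1/2)n^2 + 2

Write g(n) = an^3 + bn^2 + cn + d. Substituting each data point gives a linear system:
  64a + 16b + 4c + d = 202
  125a + 25b + 5c + d = 779/2
  216a + 36b + 6c + d = 668
  343a + 49b + 7c + d = 2111/2
Solving the system yields a = 3, b = 1/2, c = 0, d = 2.
So g(n) = 3n³ + (1/2)n² + 2.
Check: g(5) = 779/2. ✓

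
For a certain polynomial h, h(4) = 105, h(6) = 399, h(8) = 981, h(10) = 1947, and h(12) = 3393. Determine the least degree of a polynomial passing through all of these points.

Forward differences of the values at n = 4, 6, 8, 10, 12:
  h  : 105  399  981  1947  3393
  Δ  : 294  582  966  1446
  Δ^2: 288  384  480
  Δ^3: 96  96
  Δ^4: 0
The third differences are constant (96) and nonzero, while all higher differences vanish, so the minimal degree is 3.

3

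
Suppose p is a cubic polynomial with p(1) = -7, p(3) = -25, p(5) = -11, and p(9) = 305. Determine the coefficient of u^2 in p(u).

-5

Write p(u) = au^3 + bu^2 + cu + d. Substituting each data point gives a linear system:
  a + b + c + d = -7
  27a + 9b + 3c + d = -25
  125a + 25b + 5c + d = -11
  729a + 81b + 9c + d = 305
Solving the system yields a = 1, b = -5, c = -2, d = -1.
So p(u) = u³ - 5u² - 2u - 1.
The coefficient of u^2 is -5.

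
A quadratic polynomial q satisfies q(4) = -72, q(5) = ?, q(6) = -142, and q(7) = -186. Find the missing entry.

-104

The 3 known points determine the degree-2 polynomial uniquely.
Write q(t) = at^2 + bt + c. Substituting each data point gives a linear system:
  16a + 4b + c = -72
  36a + 6b + c = -142
  49a + 7b + c = -186
Solving the system yields a = -3, b = -5, c = -4.
So q(t) = -3t^2 - 5t - 4.
Then q(5) = -104.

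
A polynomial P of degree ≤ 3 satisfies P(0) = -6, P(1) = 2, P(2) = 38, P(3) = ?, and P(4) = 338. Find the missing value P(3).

The 4 known points determine the degree-3 polynomial uniquely.
Write P(s) = as^3 + bs^2 + cs + d. Substituting each data point gives a linear system:
  d = -6
  a + b + c + d = 2
  8a + 4b + 2c + d = 38
  64a + 16b + 4c + d = 338
Solving the system yields a = 6, b = -4, c = 6, d = -6.
So P(s) = 6s^3 - 4s^2 + 6s - 6.
Then P(3) = 138.

138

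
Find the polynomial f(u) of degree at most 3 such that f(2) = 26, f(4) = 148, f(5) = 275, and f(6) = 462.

f(u) = 2u^3 + 5u

Using the Lagrange interpolation formula with nodes 2, 4, 5, 6:
  L_0(u) = (u - 4)(u - 5)(u - 6) / -24
  L_1(u) = (u - 2)(u - 5)(u - 6) / 4
  L_2(u) = (u - 2)(u - 4)(u - 6) / -3
  L_3(u) = (u - 2)(u - 4)(u - 5) / 8
Then f(u) = 26·L_0(u) + 148·L_1(u) + 275·L_2(u) + 462·L_3(u).
Expanding and collecting terms gives f(u) = 2u^3 + 5u.
Check: f(5) = 275. ✓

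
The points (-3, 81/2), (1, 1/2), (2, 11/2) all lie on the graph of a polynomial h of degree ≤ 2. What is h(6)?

171/2

Write h(t) = at^2 + bt + c. Substituting each data point gives a linear system:
  9a - 3b + c = 81/2
  a + b + c = 1/2
  4a + 2b + c = 11/2
Solving the system yields a = 3, b = -4, c = 3/2.
So h(t) = 3t² - 4t + 3/2.
Then h(6) = 171/2.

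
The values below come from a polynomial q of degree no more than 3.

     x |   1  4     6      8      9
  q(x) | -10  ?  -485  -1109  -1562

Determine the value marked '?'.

-157

The 4 known points determine the degree-3 polynomial uniquely.
Write q(x) = ax^3 + bx^2 + cx + d. Substituting each data point gives a linear system:
  a + b + c + d = -10
  216a + 36b + 6c + d = -485
  512a + 64b + 8c + d = -1109
  729a + 81b + 9c + d = -1562
Solving the system yields a = -2, b = -1, c = -2, d = -5.
So q(x) = -2x^3 - x^2 - 2x - 5.
Then q(4) = -157.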